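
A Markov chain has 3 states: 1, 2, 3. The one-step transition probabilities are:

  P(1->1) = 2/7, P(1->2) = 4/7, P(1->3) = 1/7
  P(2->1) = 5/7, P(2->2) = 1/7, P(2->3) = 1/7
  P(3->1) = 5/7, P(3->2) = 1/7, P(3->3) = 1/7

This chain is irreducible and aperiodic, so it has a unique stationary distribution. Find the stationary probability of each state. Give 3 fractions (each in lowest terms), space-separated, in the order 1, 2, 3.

The stationary distribution satisfies pi = pi * P, i.e.:
  pi_1 = 2/7*pi_1 + 5/7*pi_2 + 5/7*pi_3
  pi_2 = 4/7*pi_1 + 1/7*pi_2 + 1/7*pi_3
  pi_3 = 1/7*pi_1 + 1/7*pi_2 + 1/7*pi_3
with normalization: pi_1 + pi_2 + pi_3 = 1.

Using the first 2 balance equations plus normalization, the linear system A*pi = b is:
  [-5/7, 5/7, 5/7] . pi = 0
  [4/7, -6/7, 1/7] . pi = 0
  [1, 1, 1] . pi = 1

Solving yields:
  pi_1 = 1/2
  pi_2 = 5/14
  pi_3 = 1/7

Verification (pi * P):
  1/2*2/7 + 5/14*5/7 + 1/7*5/7 = 1/2 = pi_1  (ok)
  1/2*4/7 + 5/14*1/7 + 1/7*1/7 = 5/14 = pi_2  (ok)
  1/2*1/7 + 5/14*1/7 + 1/7*1/7 = 1/7 = pi_3  (ok)

Answer: 1/2 5/14 1/7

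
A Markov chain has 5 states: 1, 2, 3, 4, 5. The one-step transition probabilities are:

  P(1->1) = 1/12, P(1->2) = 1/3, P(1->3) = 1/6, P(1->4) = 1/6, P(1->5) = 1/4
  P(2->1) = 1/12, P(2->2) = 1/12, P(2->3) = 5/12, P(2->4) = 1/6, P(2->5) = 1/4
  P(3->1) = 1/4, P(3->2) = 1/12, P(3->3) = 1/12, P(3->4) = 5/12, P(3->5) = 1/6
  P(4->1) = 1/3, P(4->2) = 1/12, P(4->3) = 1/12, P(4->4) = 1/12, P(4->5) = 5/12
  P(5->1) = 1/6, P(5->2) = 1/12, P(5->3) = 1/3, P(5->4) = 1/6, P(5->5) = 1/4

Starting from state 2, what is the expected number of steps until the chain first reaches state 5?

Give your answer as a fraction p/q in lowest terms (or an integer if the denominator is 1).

Answer: 5490/1457

Derivation:
Let h_i = expected steps to first reach 5 from state i.
Boundary: h_5 = 0.
First-step equations for the other states:
  h_1 = 1 + 1/12*h_1 + 1/3*h_2 + 1/6*h_3 + 1/6*h_4 + 1/4*h_5
  h_2 = 1 + 1/12*h_1 + 1/12*h_2 + 5/12*h_3 + 1/6*h_4 + 1/4*h_5
  h_3 = 1 + 1/4*h_1 + 1/12*h_2 + 1/12*h_3 + 5/12*h_4 + 1/6*h_5
  h_4 = 1 + 1/3*h_1 + 1/12*h_2 + 1/12*h_3 + 1/12*h_4 + 5/12*h_5

Substituting h_5 = 0 and rearranging gives the linear system (I - Q) h = 1:
  [11/12, -1/3, -1/6, -1/6] . (h_1, h_2, h_3, h_4) = 1
  [-1/12, 11/12, -5/12, -1/6] . (h_1, h_2, h_3, h_4) = 1
  [-1/4, -1/12, 11/12, -5/12] . (h_1, h_2, h_3, h_4) = 1
  [-1/3, -1/12, -1/12, 11/12] . (h_1, h_2, h_3, h_4) = 1

Solving yields:
  h_1 = 5448/1457
  h_2 = 5490/1457
  h_3 = 5658/1457
  h_4 = 4584/1457

Starting state is 2, so the expected hitting time is h_2 = 5490/1457.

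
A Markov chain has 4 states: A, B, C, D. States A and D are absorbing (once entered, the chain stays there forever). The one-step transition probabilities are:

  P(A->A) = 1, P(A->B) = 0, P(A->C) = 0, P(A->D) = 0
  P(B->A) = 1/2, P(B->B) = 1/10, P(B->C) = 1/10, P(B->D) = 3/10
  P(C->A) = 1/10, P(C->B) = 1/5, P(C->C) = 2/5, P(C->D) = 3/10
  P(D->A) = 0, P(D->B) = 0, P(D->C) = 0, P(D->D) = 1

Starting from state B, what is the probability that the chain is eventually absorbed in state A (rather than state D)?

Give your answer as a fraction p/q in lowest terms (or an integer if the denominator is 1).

Let a_i = P(absorbed in A | start in state i).
Boundary conditions: a_A = 1, a_D = 0.
For each transient state i, a_i = sum_j P(i->j) * a_j:
  a_B = 1/2*a_A + 1/10*a_B + 1/10*a_C + 3/10*a_D
  a_C = 1/10*a_A + 1/5*a_B + 2/5*a_C + 3/10*a_D

Substituting a_A = 1 and a_D = 0, rearrange to (I - Q) a = r where r[i] = P(i -> A):
  [9/10, -1/10] . (a_B, a_C) = 1/2
  [-1/5, 3/5] . (a_B, a_C) = 1/10

Solving yields:
  a_B = 31/52
  a_C = 19/52

Starting state is B, so the absorption probability is a_B = 31/52.

Answer: 31/52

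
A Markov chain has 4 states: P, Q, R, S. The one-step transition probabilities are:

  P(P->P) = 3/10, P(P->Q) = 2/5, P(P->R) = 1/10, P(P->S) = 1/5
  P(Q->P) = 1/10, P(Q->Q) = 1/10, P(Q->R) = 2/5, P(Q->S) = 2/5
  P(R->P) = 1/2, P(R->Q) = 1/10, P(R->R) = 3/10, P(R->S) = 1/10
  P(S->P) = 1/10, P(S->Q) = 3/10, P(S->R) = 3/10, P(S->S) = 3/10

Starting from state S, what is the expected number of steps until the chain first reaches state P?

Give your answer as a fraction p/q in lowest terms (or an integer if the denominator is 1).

Answer: 610/139

Derivation:
Let h_i = expected steps to first reach P from state i.
Boundary: h_P = 0.
First-step equations for the other states:
  h_Q = 1 + 1/10*h_P + 1/10*h_Q + 2/5*h_R + 2/5*h_S
  h_R = 1 + 1/2*h_P + 1/10*h_Q + 3/10*h_R + 1/10*h_S
  h_S = 1 + 1/10*h_P + 3/10*h_Q + 3/10*h_R + 3/10*h_S

Substituting h_P = 0 and rearranging gives the linear system (I - Q) h = 1:
  [9/10, -2/5, -2/5] . (h_Q, h_R, h_S) = 1
  [-1/10, 7/10, -1/10] . (h_Q, h_R, h_S) = 1
  [-3/10, -3/10, 7/10] . (h_Q, h_R, h_S) = 1

Solving yields:
  h_Q = 590/139
  h_R = 370/139
  h_S = 610/139

Starting state is S, so the expected hitting time is h_S = 610/139.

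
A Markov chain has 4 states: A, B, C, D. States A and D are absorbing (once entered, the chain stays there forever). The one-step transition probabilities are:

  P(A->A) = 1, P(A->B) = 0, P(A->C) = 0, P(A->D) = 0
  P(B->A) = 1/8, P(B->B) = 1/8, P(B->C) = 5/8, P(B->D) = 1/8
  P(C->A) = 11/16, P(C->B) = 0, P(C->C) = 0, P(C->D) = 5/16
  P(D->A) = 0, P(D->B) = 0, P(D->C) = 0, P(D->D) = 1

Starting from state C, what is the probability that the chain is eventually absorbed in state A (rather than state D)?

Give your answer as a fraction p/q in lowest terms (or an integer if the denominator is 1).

Let a_i = P(absorbed in A | start in state i).
Boundary conditions: a_A = 1, a_D = 0.
For each transient state i, a_i = sum_j P(i->j) * a_j:
  a_B = 1/8*a_A + 1/8*a_B + 5/8*a_C + 1/8*a_D
  a_C = 11/16*a_A + 0*a_B + 0*a_C + 5/16*a_D

Substituting a_A = 1 and a_D = 0, rearrange to (I - Q) a = r where r[i] = P(i -> A):
  [7/8, -5/8] . (a_B, a_C) = 1/8
  [0, 1] . (a_B, a_C) = 11/16

Solving yields:
  a_B = 71/112
  a_C = 11/16

Starting state is C, so the absorption probability is a_C = 11/16.

Answer: 11/16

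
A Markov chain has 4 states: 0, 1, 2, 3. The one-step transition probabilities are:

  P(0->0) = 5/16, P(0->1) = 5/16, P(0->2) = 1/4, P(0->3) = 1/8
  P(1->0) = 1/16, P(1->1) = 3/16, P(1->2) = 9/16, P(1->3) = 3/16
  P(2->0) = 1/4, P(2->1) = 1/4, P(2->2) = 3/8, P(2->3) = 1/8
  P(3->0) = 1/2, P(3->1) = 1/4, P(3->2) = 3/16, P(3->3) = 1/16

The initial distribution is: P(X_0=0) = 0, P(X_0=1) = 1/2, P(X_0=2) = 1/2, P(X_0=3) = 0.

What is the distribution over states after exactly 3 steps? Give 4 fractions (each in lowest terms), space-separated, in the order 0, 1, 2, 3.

Propagating the distribution step by step (d_{t+1} = d_t * P):
d_0 = (0=0, 1=1/2, 2=1/2, 3=0)
  d_1[0] = 0*5/16 + 1/2*1/16 + 1/2*1/4 + 0*1/2 = 5/32
  d_1[1] = 0*5/16 + 1/2*3/16 + 1/2*1/4 + 0*1/4 = 7/32
  d_1[2] = 0*1/4 + 1/2*9/16 + 1/2*3/8 + 0*3/16 = 15/32
  d_1[3] = 0*1/8 + 1/2*3/16 + 1/2*1/8 + 0*1/16 = 5/32
d_1 = (0=5/32, 1=7/32, 2=15/32, 3=5/32)
  d_2[0] = 5/32*5/16 + 7/32*1/16 + 15/32*1/4 + 5/32*1/2 = 33/128
  d_2[1] = 5/32*5/16 + 7/32*3/16 + 15/32*1/4 + 5/32*1/4 = 63/256
  d_2[2] = 5/32*1/4 + 7/32*9/16 + 15/32*3/8 + 5/32*3/16 = 47/128
  d_2[3] = 5/32*1/8 + 7/32*3/16 + 15/32*1/8 + 5/32*1/16 = 33/256
d_2 = (0=33/128, 1=63/256, 2=47/128, 3=33/256)
  d_3[0] = 33/128*5/16 + 63/256*1/16 + 47/128*1/4 + 33/256*1/2 = 1033/4096
  d_3[1] = 33/128*5/16 + 63/256*3/16 + 47/128*1/4 + 33/256*1/4 = 1027/4096
  d_3[2] = 33/128*1/4 + 63/256*9/16 + 47/128*3/8 + 33/256*3/16 = 747/2048
  d_3[3] = 33/128*1/8 + 63/256*3/16 + 47/128*1/8 + 33/256*1/16 = 271/2048
d_3 = (0=1033/4096, 1=1027/4096, 2=747/2048, 3=271/2048)

Answer: 1033/4096 1027/4096 747/2048 271/2048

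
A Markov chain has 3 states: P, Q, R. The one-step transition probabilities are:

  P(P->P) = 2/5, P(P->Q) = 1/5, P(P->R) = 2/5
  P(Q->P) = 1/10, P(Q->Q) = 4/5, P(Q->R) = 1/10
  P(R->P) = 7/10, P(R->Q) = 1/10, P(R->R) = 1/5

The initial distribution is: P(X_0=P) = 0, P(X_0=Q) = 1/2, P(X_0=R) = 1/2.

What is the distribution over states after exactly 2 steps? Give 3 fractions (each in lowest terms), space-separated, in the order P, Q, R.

Answer: 31/100 91/200 47/200

Derivation:
Propagating the distribution step by step (d_{t+1} = d_t * P):
d_0 = (P=0, Q=1/2, R=1/2)
  d_1[P] = 0*2/5 + 1/2*1/10 + 1/2*7/10 = 2/5
  d_1[Q] = 0*1/5 + 1/2*4/5 + 1/2*1/10 = 9/20
  d_1[R] = 0*2/5 + 1/2*1/10 + 1/2*1/5 = 3/20
d_1 = (P=2/5, Q=9/20, R=3/20)
  d_2[P] = 2/5*2/5 + 9/20*1/10 + 3/20*7/10 = 31/100
  d_2[Q] = 2/5*1/5 + 9/20*4/5 + 3/20*1/10 = 91/200
  d_2[R] = 2/5*2/5 + 9/20*1/10 + 3/20*1/5 = 47/200
d_2 = (P=31/100, Q=91/200, R=47/200)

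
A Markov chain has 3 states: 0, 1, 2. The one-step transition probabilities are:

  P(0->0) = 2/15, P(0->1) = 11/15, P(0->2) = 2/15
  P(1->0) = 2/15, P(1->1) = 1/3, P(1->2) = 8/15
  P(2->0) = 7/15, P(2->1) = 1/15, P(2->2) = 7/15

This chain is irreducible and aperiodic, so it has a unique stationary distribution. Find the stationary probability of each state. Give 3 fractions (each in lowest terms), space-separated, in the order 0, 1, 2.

Answer: 4/15 1/3 2/5

Derivation:
The stationary distribution satisfies pi = pi * P, i.e.:
  pi_0 = 2/15*pi_0 + 2/15*pi_1 + 7/15*pi_2
  pi_1 = 11/15*pi_0 + 1/3*pi_1 + 1/15*pi_2
  pi_2 = 2/15*pi_0 + 8/15*pi_1 + 7/15*pi_2
with normalization: pi_0 + pi_1 + pi_2 = 1.

Using the first 2 balance equations plus normalization, the linear system A*pi = b is:
  [-13/15, 2/15, 7/15] . pi = 0
  [11/15, -2/3, 1/15] . pi = 0
  [1, 1, 1] . pi = 1

Solving yields:
  pi_0 = 4/15
  pi_1 = 1/3
  pi_2 = 2/5

Verification (pi * P):
  4/15*2/15 + 1/3*2/15 + 2/5*7/15 = 4/15 = pi_0  (ok)
  4/15*11/15 + 1/3*1/3 + 2/5*1/15 = 1/3 = pi_1  (ok)
  4/15*2/15 + 1/3*8/15 + 2/5*7/15 = 2/5 = pi_2  (ok)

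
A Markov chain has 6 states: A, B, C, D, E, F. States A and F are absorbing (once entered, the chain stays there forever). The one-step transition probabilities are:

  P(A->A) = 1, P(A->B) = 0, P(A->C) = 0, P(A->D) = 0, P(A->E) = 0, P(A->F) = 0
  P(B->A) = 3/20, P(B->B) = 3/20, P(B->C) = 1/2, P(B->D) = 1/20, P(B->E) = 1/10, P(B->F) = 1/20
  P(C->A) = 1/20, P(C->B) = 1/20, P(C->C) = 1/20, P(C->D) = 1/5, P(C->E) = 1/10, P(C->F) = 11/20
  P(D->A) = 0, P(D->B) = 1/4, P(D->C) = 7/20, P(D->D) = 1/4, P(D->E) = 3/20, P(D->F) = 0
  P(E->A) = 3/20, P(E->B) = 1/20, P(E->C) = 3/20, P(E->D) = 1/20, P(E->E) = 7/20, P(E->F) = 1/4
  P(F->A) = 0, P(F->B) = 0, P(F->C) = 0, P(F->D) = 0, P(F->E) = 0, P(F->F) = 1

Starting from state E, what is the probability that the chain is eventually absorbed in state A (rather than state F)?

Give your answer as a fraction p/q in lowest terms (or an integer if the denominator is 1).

Answer: 14219/46104

Derivation:
Let a_i = P(absorbed in A | start in state i).
Boundary conditions: a_A = 1, a_F = 0.
For each transient state i, a_i = sum_j P(i->j) * a_j:
  a_B = 3/20*a_A + 3/20*a_B + 1/2*a_C + 1/20*a_D + 1/10*a_E + 1/20*a_F
  a_C = 1/20*a_A + 1/20*a_B + 1/20*a_C + 1/5*a_D + 1/10*a_E + 11/20*a_F
  a_D = 0*a_A + 1/4*a_B + 7/20*a_C + 1/4*a_D + 3/20*a_E + 0*a_F
  a_E = 3/20*a_A + 1/20*a_B + 3/20*a_C + 1/20*a_D + 7/20*a_E + 1/4*a_F

Substituting a_A = 1 and a_F = 0, rearrange to (I - Q) a = r where r[i] = P(i -> A):
  [17/20, -1/2, -1/20, -1/10] . (a_B, a_C, a_D, a_E) = 3/20
  [-1/20, 19/20, -1/5, -1/10] . (a_B, a_C, a_D, a_E) = 1/20
  [-1/4, -7/20, 3/4, -3/20] . (a_B, a_C, a_D, a_E) = 0
  [-1/20, -3/20, -1/20, 13/20] . (a_B, a_C, a_D, a_E) = 3/20

Solving yields:
  a_B = 4857/15368
  a_C = 2333/15368
  a_D = 10967/46104
  a_E = 14219/46104

Starting state is E, so the absorption probability is a_E = 14219/46104.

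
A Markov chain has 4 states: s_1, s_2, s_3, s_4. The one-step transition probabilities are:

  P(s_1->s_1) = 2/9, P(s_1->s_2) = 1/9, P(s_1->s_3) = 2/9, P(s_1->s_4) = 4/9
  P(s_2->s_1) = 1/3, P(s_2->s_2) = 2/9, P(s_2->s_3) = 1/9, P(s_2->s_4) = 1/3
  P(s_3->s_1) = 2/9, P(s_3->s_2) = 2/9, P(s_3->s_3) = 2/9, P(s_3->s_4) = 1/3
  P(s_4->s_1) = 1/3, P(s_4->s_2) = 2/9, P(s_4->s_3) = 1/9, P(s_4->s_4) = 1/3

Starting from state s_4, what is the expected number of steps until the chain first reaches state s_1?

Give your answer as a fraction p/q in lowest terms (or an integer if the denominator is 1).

Let h_i = expected steps to first reach s_1 from state i.
Boundary: h_s_1 = 0.
First-step equations for the other states:
  h_s_2 = 1 + 1/3*h_s_1 + 2/9*h_s_2 + 1/9*h_s_3 + 1/3*h_s_4
  h_s_3 = 1 + 2/9*h_s_1 + 2/9*h_s_2 + 2/9*h_s_3 + 1/3*h_s_4
  h_s_4 = 1 + 1/3*h_s_1 + 2/9*h_s_2 + 1/9*h_s_3 + 1/3*h_s_4

Substituting h_s_1 = 0 and rearranging gives the linear system (I - Q) h = 1:
  [7/9, -1/9, -1/3] . (h_s_2, h_s_3, h_s_4) = 1
  [-2/9, 7/9, -1/3] . (h_s_2, h_s_3, h_s_4) = 1
  [-2/9, -1/9, 2/3] . (h_s_2, h_s_3, h_s_4) = 1

Solving yields:
  h_s_2 = 72/23
  h_s_3 = 81/23
  h_s_4 = 72/23

Starting state is s_4, so the expected hitting time is h_s_4 = 72/23.

Answer: 72/23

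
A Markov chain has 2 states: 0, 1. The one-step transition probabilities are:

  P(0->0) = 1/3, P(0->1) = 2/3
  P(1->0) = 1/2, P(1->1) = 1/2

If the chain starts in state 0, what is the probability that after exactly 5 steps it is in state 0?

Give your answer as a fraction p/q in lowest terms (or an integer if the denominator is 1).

Computing P^5 by repeated multiplication:
P^1 =
  0: [1/3, 2/3]
  1: [1/2, 1/2]
P^2 =
  0: [4/9, 5/9]
  1: [5/12, 7/12]
P^3 =
  0: [23/54, 31/54]
  1: [31/72, 41/72]
P^4 =
  0: [139/324, 185/324]
  1: [185/432, 247/432]
P^5 =
  0: [833/1944, 1111/1944]
  1: [1111/2592, 1481/2592]

(P^5)[0 -> 0] = 833/1944

Answer: 833/1944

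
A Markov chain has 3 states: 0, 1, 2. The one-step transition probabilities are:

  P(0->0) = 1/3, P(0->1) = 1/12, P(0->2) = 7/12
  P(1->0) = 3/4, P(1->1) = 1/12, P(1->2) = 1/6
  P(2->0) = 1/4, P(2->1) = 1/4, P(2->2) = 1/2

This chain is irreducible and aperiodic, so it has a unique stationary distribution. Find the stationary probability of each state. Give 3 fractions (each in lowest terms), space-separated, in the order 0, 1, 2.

The stationary distribution satisfies pi = pi * P, i.e.:
  pi_0 = 1/3*pi_0 + 3/4*pi_1 + 1/4*pi_2
  pi_1 = 1/12*pi_0 + 1/12*pi_1 + 1/4*pi_2
  pi_2 = 7/12*pi_0 + 1/6*pi_1 + 1/2*pi_2
with normalization: pi_0 + pi_1 + pi_2 = 1.

Using the first 2 balance equations plus normalization, the linear system A*pi = b is:
  [-2/3, 3/4, 1/4] . pi = 0
  [1/12, -11/12, 1/4] . pi = 0
  [1, 1, 1] . pi = 1

Solving yields:
  pi_0 = 30/83
  pi_1 = 27/166
  pi_2 = 79/166

Verification (pi * P):
  30/83*1/3 + 27/166*3/4 + 79/166*1/4 = 30/83 = pi_0  (ok)
  30/83*1/12 + 27/166*1/12 + 79/166*1/4 = 27/166 = pi_1  (ok)
  30/83*7/12 + 27/166*1/6 + 79/166*1/2 = 79/166 = pi_2  (ok)

Answer: 30/83 27/166 79/166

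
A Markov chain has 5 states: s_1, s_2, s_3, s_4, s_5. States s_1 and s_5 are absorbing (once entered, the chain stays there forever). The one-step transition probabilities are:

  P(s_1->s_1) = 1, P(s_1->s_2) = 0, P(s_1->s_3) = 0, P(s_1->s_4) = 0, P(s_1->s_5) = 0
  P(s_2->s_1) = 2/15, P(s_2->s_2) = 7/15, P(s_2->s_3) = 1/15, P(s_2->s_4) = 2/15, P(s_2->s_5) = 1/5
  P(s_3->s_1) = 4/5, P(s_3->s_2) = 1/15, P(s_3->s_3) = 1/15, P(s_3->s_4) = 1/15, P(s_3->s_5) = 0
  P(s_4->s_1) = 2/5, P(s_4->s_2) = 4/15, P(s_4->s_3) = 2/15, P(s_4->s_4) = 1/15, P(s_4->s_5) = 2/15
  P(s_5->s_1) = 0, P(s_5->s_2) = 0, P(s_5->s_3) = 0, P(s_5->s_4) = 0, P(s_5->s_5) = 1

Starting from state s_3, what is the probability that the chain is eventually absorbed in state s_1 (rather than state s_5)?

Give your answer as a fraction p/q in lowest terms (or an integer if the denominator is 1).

Let a_i = P(absorbed in s_1 | start in state i).
Boundary conditions: a_s_1 = 1, a_s_5 = 0.
For each transient state i, a_i = sum_j P(i->j) * a_j:
  a_s_2 = 2/15*a_s_1 + 7/15*a_s_2 + 1/15*a_s_3 + 2/15*a_s_4 + 1/5*a_s_5
  a_s_3 = 4/5*a_s_1 + 1/15*a_s_2 + 1/15*a_s_3 + 1/15*a_s_4 + 0*a_s_5
  a_s_4 = 2/5*a_s_1 + 4/15*a_s_2 + 2/15*a_s_3 + 1/15*a_s_4 + 2/15*a_s_5

Substituting a_s_1 = 1 and a_s_5 = 0, rearrange to (I - Q) a = r where r[i] = P(i -> s_1):
  [8/15, -1/15, -2/15] . (a_s_2, a_s_3, a_s_4) = 2/15
  [-1/15, 14/15, -1/15] . (a_s_2, a_s_3, a_s_4) = 4/5
  [-4/15, -2/15, 14/15] . (a_s_2, a_s_3, a_s_4) = 2/5

Solving yields:
  a_s_2 = 389/709
  a_s_3 = 672/709
  a_s_4 = 511/709

Starting state is s_3, so the absorption probability is a_s_3 = 672/709.

Answer: 672/709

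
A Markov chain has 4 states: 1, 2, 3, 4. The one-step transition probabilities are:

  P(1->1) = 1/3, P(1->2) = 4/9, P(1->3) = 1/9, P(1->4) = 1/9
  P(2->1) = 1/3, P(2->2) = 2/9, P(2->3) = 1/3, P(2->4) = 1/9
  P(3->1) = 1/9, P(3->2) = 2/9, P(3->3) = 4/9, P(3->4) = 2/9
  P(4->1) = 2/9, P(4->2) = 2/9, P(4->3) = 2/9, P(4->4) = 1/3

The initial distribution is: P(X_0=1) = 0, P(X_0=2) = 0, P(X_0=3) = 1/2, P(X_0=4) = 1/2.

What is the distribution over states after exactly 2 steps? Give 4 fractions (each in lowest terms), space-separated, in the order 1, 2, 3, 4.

Answer: 37/162 7/27 49/162 17/81

Derivation:
Propagating the distribution step by step (d_{t+1} = d_t * P):
d_0 = (1=0, 2=0, 3=1/2, 4=1/2)
  d_1[1] = 0*1/3 + 0*1/3 + 1/2*1/9 + 1/2*2/9 = 1/6
  d_1[2] = 0*4/9 + 0*2/9 + 1/2*2/9 + 1/2*2/9 = 2/9
  d_1[3] = 0*1/9 + 0*1/3 + 1/2*4/9 + 1/2*2/9 = 1/3
  d_1[4] = 0*1/9 + 0*1/9 + 1/2*2/9 + 1/2*1/3 = 5/18
d_1 = (1=1/6, 2=2/9, 3=1/3, 4=5/18)
  d_2[1] = 1/6*1/3 + 2/9*1/3 + 1/3*1/9 + 5/18*2/9 = 37/162
  d_2[2] = 1/6*4/9 + 2/9*2/9 + 1/3*2/9 + 5/18*2/9 = 7/27
  d_2[3] = 1/6*1/9 + 2/9*1/3 + 1/3*4/9 + 5/18*2/9 = 49/162
  d_2[4] = 1/6*1/9 + 2/9*1/9 + 1/3*2/9 + 5/18*1/3 = 17/81
d_2 = (1=37/162, 2=7/27, 3=49/162, 4=17/81)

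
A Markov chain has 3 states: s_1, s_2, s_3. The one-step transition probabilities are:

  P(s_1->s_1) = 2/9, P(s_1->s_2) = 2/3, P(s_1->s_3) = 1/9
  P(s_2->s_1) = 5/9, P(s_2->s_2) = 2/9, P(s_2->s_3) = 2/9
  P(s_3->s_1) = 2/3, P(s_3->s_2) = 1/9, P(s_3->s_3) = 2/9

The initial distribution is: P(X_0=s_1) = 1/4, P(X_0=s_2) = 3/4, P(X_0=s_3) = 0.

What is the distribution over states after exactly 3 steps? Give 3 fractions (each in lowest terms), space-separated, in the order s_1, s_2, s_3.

Answer: 1267/2916 379/972 128/729

Derivation:
Propagating the distribution step by step (d_{t+1} = d_t * P):
d_0 = (s_1=1/4, s_2=3/4, s_3=0)
  d_1[s_1] = 1/4*2/9 + 3/4*5/9 + 0*2/3 = 17/36
  d_1[s_2] = 1/4*2/3 + 3/4*2/9 + 0*1/9 = 1/3
  d_1[s_3] = 1/4*1/9 + 3/4*2/9 + 0*2/9 = 7/36
d_1 = (s_1=17/36, s_2=1/3, s_3=7/36)
  d_2[s_1] = 17/36*2/9 + 1/3*5/9 + 7/36*2/3 = 34/81
  d_2[s_2] = 17/36*2/3 + 1/3*2/9 + 7/36*1/9 = 133/324
  d_2[s_3] = 17/36*1/9 + 1/3*2/9 + 7/36*2/9 = 55/324
d_2 = (s_1=34/81, s_2=133/324, s_3=55/324)
  d_3[s_1] = 34/81*2/9 + 133/324*5/9 + 55/324*2/3 = 1267/2916
  d_3[s_2] = 34/81*2/3 + 133/324*2/9 + 55/324*1/9 = 379/972
  d_3[s_3] = 34/81*1/9 + 133/324*2/9 + 55/324*2/9 = 128/729
d_3 = (s_1=1267/2916, s_2=379/972, s_3=128/729)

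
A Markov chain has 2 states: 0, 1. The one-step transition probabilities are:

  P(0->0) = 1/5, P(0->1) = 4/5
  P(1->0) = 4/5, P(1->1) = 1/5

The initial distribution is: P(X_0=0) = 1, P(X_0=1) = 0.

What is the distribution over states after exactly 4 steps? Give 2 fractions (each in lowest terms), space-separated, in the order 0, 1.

Propagating the distribution step by step (d_{t+1} = d_t * P):
d_0 = (0=1, 1=0)
  d_1[0] = 1*1/5 + 0*4/5 = 1/5
  d_1[1] = 1*4/5 + 0*1/5 = 4/5
d_1 = (0=1/5, 1=4/5)
  d_2[0] = 1/5*1/5 + 4/5*4/5 = 17/25
  d_2[1] = 1/5*4/5 + 4/5*1/5 = 8/25
d_2 = (0=17/25, 1=8/25)
  d_3[0] = 17/25*1/5 + 8/25*4/5 = 49/125
  d_3[1] = 17/25*4/5 + 8/25*1/5 = 76/125
d_3 = (0=49/125, 1=76/125)
  d_4[0] = 49/125*1/5 + 76/125*4/5 = 353/625
  d_4[1] = 49/125*4/5 + 76/125*1/5 = 272/625
d_4 = (0=353/625, 1=272/625)

Answer: 353/625 272/625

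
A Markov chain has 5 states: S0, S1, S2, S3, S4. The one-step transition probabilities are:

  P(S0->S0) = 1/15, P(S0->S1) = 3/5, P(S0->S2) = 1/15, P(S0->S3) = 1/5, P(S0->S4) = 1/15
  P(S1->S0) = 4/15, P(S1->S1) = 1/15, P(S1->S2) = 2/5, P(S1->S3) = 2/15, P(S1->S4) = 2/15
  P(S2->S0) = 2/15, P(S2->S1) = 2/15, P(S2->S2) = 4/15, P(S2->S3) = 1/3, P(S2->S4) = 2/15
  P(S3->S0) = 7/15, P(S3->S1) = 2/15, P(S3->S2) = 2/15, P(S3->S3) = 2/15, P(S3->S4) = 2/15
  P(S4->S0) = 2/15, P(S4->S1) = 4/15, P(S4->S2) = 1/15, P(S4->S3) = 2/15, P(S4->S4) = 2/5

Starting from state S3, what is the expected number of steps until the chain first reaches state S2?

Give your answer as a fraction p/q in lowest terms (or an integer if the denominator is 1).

Answer: 19205/3348

Derivation:
Let h_i = expected steps to first reach S2 from state i.
Boundary: h_S2 = 0.
First-step equations for the other states:
  h_S0 = 1 + 1/15*h_S0 + 3/5*h_S1 + 1/15*h_S2 + 1/5*h_S3 + 1/15*h_S4
  h_S1 = 1 + 4/15*h_S0 + 1/15*h_S1 + 2/5*h_S2 + 2/15*h_S3 + 2/15*h_S4
  h_S3 = 1 + 7/15*h_S0 + 2/15*h_S1 + 2/15*h_S2 + 2/15*h_S3 + 2/15*h_S4
  h_S4 = 1 + 2/15*h_S0 + 4/15*h_S1 + 1/15*h_S2 + 2/15*h_S3 + 2/5*h_S4

Substituting h_S2 = 0 and rearranging gives the linear system (I - Q) h = 1:
  [14/15, -3/5, -1/5, -1/15] . (h_S0, h_S1, h_S3, h_S4) = 1
  [-4/15, 14/15, -2/15, -2/15] . (h_S0, h_S1, h_S3, h_S4) = 1
  [-7/15, -2/15, 13/15, -2/15] . (h_S0, h_S1, h_S3, h_S4) = 1
  [-2/15, -4/15, -2/15, 3/5] . (h_S0, h_S1, h_S3, h_S4) = 1

Solving yields:
  h_S0 = 18505/3348
  h_S1 = 1615/372
  h_S3 = 19205/3348
  h_S4 = 5105/837

Starting state is S3, so the expected hitting time is h_S3 = 19205/3348.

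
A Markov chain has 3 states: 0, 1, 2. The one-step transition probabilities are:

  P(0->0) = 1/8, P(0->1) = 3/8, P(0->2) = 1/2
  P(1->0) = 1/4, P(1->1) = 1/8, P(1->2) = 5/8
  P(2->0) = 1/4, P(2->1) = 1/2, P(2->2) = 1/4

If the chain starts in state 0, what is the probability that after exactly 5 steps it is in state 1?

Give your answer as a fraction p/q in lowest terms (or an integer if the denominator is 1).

Computing P^5 by repeated multiplication:
P^1 =
  0: [1/8, 3/8, 1/2]
  1: [1/4, 1/8, 5/8]
  2: [1/4, 1/2, 1/4]
P^2 =
  0: [15/64, 11/32, 27/64]
  1: [7/32, 27/64, 23/64]
  2: [7/32, 9/32, 1/2]
P^3 =
  0: [113/512, 175/512, 7/16]
  1: [57/256, 161/512, 237/512]
  2: [57/256, 47/128, 105/256]
P^4 =
  0: [911/4096, 705/2048, 1775/4096]
  1: [455/2048, 1451/4096, 1735/4096]
  2: [455/2048, 685/2048, 227/512]
P^5 =
  0: [7281/32768, 11243/32768, 3561/8192]
  1: [3641/16384, 11121/32768, 14365/32768]
  2: [3641/16384, 2841/8192, 7061/16384]

(P^5)[0 -> 1] = 11243/32768

Answer: 11243/32768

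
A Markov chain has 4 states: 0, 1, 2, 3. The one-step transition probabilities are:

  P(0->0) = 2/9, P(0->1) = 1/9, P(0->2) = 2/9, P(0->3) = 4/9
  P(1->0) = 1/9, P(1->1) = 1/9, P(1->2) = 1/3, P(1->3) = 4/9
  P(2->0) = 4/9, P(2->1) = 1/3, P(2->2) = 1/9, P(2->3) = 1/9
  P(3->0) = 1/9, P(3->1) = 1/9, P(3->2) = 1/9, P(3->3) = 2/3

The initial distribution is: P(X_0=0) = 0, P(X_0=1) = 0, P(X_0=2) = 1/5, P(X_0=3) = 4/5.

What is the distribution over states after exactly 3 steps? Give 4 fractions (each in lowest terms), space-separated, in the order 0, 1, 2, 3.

Propagating the distribution step by step (d_{t+1} = d_t * P):
d_0 = (0=0, 1=0, 2=1/5, 3=4/5)
  d_1[0] = 0*2/9 + 0*1/9 + 1/5*4/9 + 4/5*1/9 = 8/45
  d_1[1] = 0*1/9 + 0*1/9 + 1/5*1/3 + 4/5*1/9 = 7/45
  d_1[2] = 0*2/9 + 0*1/3 + 1/5*1/9 + 4/5*1/9 = 1/9
  d_1[3] = 0*4/9 + 0*4/9 + 1/5*1/9 + 4/5*2/3 = 5/9
d_1 = (0=8/45, 1=7/45, 2=1/9, 3=5/9)
  d_2[0] = 8/45*2/9 + 7/45*1/9 + 1/9*4/9 + 5/9*1/9 = 68/405
  d_2[1] = 8/45*1/9 + 7/45*1/9 + 1/9*1/3 + 5/9*1/9 = 11/81
  d_2[2] = 8/45*2/9 + 7/45*1/3 + 1/9*1/9 + 5/9*1/9 = 67/405
  d_2[3] = 8/45*4/9 + 7/45*4/9 + 1/9*1/9 + 5/9*2/3 = 43/81
d_2 = (0=68/405, 1=11/81, 2=67/405, 3=43/81)
  d_3[0] = 68/405*2/9 + 11/81*1/9 + 67/405*4/9 + 43/81*1/9 = 674/3645
  d_3[1] = 68/405*1/9 + 11/81*1/9 + 67/405*1/3 + 43/81*1/9 = 539/3645
  d_3[2] = 68/405*2/9 + 11/81*1/3 + 67/405*1/9 + 43/81*1/9 = 583/3645
  d_3[3] = 68/405*4/9 + 11/81*4/9 + 67/405*1/9 + 43/81*2/3 = 1849/3645
d_3 = (0=674/3645, 1=539/3645, 2=583/3645, 3=1849/3645)

Answer: 674/3645 539/3645 583/3645 1849/3645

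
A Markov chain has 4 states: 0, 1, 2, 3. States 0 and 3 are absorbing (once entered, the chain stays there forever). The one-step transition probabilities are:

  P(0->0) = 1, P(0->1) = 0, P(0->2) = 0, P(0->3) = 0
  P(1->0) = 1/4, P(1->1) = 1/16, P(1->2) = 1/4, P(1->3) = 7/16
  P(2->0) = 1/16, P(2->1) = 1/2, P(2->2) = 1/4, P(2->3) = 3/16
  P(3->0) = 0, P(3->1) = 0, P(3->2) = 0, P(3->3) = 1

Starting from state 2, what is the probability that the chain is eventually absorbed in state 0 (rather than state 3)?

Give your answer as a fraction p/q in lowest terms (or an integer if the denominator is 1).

Let a_i = P(absorbed in 0 | start in state i).
Boundary conditions: a_0 = 1, a_3 = 0.
For each transient state i, a_i = sum_j P(i->j) * a_j:
  a_1 = 1/4*a_0 + 1/16*a_1 + 1/4*a_2 + 7/16*a_3
  a_2 = 1/16*a_0 + 1/2*a_1 + 1/4*a_2 + 3/16*a_3

Substituting a_0 = 1 and a_3 = 0, rearrange to (I - Q) a = r where r[i] = P(i -> 0):
  [15/16, -1/4] . (a_1, a_2) = 1/4
  [-1/2, 3/4] . (a_1, a_2) = 1/16

Solving yields:
  a_1 = 13/37
  a_2 = 47/148

Starting state is 2, so the absorption probability is a_2 = 47/148.

Answer: 47/148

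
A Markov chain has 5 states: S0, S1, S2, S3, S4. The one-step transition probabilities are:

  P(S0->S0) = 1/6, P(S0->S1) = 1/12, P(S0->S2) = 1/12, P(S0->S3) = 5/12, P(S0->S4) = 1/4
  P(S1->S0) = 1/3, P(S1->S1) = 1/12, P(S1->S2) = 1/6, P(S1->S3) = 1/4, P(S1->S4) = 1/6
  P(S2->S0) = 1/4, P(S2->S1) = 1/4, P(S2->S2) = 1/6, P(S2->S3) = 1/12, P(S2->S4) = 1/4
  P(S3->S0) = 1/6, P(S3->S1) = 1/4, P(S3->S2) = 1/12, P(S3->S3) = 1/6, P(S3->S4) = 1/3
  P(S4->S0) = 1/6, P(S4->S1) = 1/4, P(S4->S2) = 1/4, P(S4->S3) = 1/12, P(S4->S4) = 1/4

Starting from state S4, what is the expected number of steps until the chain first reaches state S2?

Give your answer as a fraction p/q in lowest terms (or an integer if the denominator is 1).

Answer: 2838/479

Derivation:
Let h_i = expected steps to first reach S2 from state i.
Boundary: h_S2 = 0.
First-step equations for the other states:
  h_S0 = 1 + 1/6*h_S0 + 1/12*h_S1 + 1/12*h_S2 + 5/12*h_S3 + 1/4*h_S4
  h_S1 = 1 + 1/3*h_S0 + 1/12*h_S1 + 1/6*h_S2 + 1/4*h_S3 + 1/6*h_S4
  h_S3 = 1 + 1/6*h_S0 + 1/4*h_S1 + 1/12*h_S2 + 1/6*h_S3 + 1/3*h_S4
  h_S4 = 1 + 1/6*h_S0 + 1/4*h_S1 + 1/4*h_S2 + 1/12*h_S3 + 1/4*h_S4

Substituting h_S2 = 0 and rearranging gives the linear system (I - Q) h = 1:
  [5/6, -1/12, -5/12, -1/4] . (h_S0, h_S1, h_S3, h_S4) = 1
  [-1/3, 11/12, -1/4, -1/6] . (h_S0, h_S1, h_S3, h_S4) = 1
  [-1/6, -1/4, 5/6, -1/3] . (h_S0, h_S1, h_S3, h_S4) = 1
  [-1/6, -1/4, -1/12, 3/4] . (h_S0, h_S1, h_S3, h_S4) = 1

Solving yields:
  h_S0 = 3423/479
  h_S1 = 3198/479
  h_S3 = 3354/479
  h_S4 = 2838/479

Starting state is S4, so the expected hitting time is h_S4 = 2838/479.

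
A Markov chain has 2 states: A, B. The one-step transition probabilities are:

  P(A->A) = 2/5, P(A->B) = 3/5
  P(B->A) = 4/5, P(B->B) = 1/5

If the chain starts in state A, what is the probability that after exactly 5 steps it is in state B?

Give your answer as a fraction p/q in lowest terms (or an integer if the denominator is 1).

Computing P^5 by repeated multiplication:
P^1 =
  A: [2/5, 3/5]
  B: [4/5, 1/5]
P^2 =
  A: [16/25, 9/25]
  B: [12/25, 13/25]
P^3 =
  A: [68/125, 57/125]
  B: [76/125, 49/125]
P^4 =
  A: [364/625, 261/625]
  B: [348/625, 277/625]
P^5 =
  A: [1772/3125, 1353/3125]
  B: [1804/3125, 1321/3125]

(P^5)[A -> B] = 1353/3125

Answer: 1353/3125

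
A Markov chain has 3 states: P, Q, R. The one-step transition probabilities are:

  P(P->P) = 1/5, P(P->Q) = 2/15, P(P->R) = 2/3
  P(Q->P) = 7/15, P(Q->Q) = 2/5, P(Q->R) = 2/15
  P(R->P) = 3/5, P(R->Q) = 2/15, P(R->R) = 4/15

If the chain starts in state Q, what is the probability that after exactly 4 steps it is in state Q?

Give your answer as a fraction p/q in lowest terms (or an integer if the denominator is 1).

Answer: 1046/5625

Derivation:
Computing P^4 by repeated multiplication:
P^1 =
  P: [1/5, 2/15, 2/3]
  Q: [7/15, 2/5, 2/15]
  R: [3/5, 2/15, 4/15]
P^2 =
  P: [113/225, 38/225, 74/225]
  Q: [9/25, 6/25, 2/5]
  R: [77/225, 38/225, 22/45]
P^3 =
  P: [1271/3375, 602/3375, 1502/3375]
  Q: [53/125, 74/375, 142/375]
  R: [1487/3375, 602/3375, 1286/3375]
P^4 =
  P: [4309/10125, 9158/50625, 19922/50625]
  Q: [2273/5625, 1046/5625, 2306/5625]
  R: [20249/50625, 9158/50625, 21218/50625]

(P^4)[Q -> Q] = 1046/5625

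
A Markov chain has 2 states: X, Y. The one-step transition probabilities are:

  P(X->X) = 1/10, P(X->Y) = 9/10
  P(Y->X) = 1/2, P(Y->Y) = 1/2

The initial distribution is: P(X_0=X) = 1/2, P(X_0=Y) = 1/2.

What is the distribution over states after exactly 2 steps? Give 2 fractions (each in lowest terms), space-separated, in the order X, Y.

Answer: 19/50 31/50

Derivation:
Propagating the distribution step by step (d_{t+1} = d_t * P):
d_0 = (X=1/2, Y=1/2)
  d_1[X] = 1/2*1/10 + 1/2*1/2 = 3/10
  d_1[Y] = 1/2*9/10 + 1/2*1/2 = 7/10
d_1 = (X=3/10, Y=7/10)
  d_2[X] = 3/10*1/10 + 7/10*1/2 = 19/50
  d_2[Y] = 3/10*9/10 + 7/10*1/2 = 31/50
d_2 = (X=19/50, Y=31/50)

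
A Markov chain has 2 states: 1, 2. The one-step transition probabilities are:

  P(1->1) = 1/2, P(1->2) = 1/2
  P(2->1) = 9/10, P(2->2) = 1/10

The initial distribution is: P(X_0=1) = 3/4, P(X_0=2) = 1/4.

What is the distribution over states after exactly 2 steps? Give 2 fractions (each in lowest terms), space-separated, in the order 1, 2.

Propagating the distribution step by step (d_{t+1} = d_t * P):
d_0 = (1=3/4, 2=1/4)
  d_1[1] = 3/4*1/2 + 1/4*9/10 = 3/5
  d_1[2] = 3/4*1/2 + 1/4*1/10 = 2/5
d_1 = (1=3/5, 2=2/5)
  d_2[1] = 3/5*1/2 + 2/5*9/10 = 33/50
  d_2[2] = 3/5*1/2 + 2/5*1/10 = 17/50
d_2 = (1=33/50, 2=17/50)

Answer: 33/50 17/50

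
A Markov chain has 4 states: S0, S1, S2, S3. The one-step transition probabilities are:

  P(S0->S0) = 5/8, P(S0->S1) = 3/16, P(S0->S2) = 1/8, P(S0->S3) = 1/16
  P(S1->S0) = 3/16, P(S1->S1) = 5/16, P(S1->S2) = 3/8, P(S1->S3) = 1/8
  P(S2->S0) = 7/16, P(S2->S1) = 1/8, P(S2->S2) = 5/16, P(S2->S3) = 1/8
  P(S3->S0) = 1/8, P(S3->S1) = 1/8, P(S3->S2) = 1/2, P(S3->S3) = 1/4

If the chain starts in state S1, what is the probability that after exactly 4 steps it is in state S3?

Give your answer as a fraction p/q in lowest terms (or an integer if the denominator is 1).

Computing P^4 by repeated multiplication:
P^1 =
  S0: [5/8, 3/16, 1/8, 1/16]
  S1: [3/16, 5/16, 3/8, 1/8]
  S2: [7/16, 1/8, 5/16, 1/8]
  S3: [1/8, 1/8, 1/2, 1/4]
P^2 =
  S0: [125/256, 51/256, 7/32, 3/32]
  S1: [91/256, 25/128, 41/128, 33/256]
  S2: [115/256, 45/256, 67/256, 29/256]
  S3: [45/128, 5/32, 11/32, 19/128]
P^3 =
  S0: [1843/4096, 395/2048, 257/1024, 435/4096]
  S1: [425/1024, 753/4096, 289/1024, 487/4096]
  S2: [453/1024, 381/2048, 1067/4096, 455/4096]
  S3: [107/256, 361/2048, 291/1024, 249/2048]
P^4 =
  S0: [14433/32768, 12405/65536, 8523/32768, 7219/65536]
  S1: [28325/65536, 12151/65536, 8797/32768, 3733/32768]
  S2: [28785/65536, 6145/32768, 17171/65536, 3645/32768]
  S3: [14215/32768, 6035/32768, 2195/8192, 1869/16384]

(P^4)[S1 -> S3] = 3733/32768

Answer: 3733/32768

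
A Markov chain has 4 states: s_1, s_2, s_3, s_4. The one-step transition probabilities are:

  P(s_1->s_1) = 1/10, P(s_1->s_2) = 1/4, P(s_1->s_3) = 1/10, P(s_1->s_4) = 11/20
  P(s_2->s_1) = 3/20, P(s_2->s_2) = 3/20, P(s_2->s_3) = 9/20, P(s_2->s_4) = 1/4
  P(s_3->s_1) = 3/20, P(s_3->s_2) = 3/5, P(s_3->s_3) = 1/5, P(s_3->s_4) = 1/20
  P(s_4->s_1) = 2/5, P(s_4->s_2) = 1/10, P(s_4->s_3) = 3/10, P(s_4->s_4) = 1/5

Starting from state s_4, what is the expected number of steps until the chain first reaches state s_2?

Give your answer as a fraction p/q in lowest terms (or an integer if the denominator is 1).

Let h_i = expected steps to first reach s_2 from state i.
Boundary: h_s_2 = 0.
First-step equations for the other states:
  h_s_1 = 1 + 1/10*h_s_1 + 1/4*h_s_2 + 1/10*h_s_3 + 11/20*h_s_4
  h_s_3 = 1 + 3/20*h_s_1 + 3/5*h_s_2 + 1/5*h_s_3 + 1/20*h_s_4
  h_s_4 = 1 + 2/5*h_s_1 + 1/10*h_s_2 + 3/10*h_s_3 + 1/5*h_s_4

Substituting h_s_2 = 0 and rearranging gives the linear system (I - Q) h = 1:
  [9/10, -1/10, -11/20] . (h_s_1, h_s_3, h_s_4) = 1
  [-3/20, 4/5, -1/20] . (h_s_1, h_s_3, h_s_4) = 1
  [-2/5, -3/10, 4/5] . (h_s_1, h_s_3, h_s_4) = 1

Solving yields:
  h_s_1 = 5260/1391
  h_s_3 = 3070/1391
  h_s_4 = 5520/1391

Starting state is s_4, so the expected hitting time is h_s_4 = 5520/1391.

Answer: 5520/1391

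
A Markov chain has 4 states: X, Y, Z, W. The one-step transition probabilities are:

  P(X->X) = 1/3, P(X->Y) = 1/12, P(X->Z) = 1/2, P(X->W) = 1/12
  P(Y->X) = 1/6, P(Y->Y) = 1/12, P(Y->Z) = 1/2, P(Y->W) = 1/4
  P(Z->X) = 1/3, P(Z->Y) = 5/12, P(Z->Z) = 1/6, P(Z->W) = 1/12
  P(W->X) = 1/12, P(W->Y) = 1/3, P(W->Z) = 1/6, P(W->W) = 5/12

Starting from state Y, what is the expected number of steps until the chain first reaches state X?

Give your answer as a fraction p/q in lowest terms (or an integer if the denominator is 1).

Answer: 456/91

Derivation:
Let h_i = expected steps to first reach X from state i.
Boundary: h_X = 0.
First-step equations for the other states:
  h_Y = 1 + 1/6*h_X + 1/12*h_Y + 1/2*h_Z + 1/4*h_W
  h_Z = 1 + 1/3*h_X + 5/12*h_Y + 1/6*h_Z + 1/12*h_W
  h_W = 1 + 1/12*h_X + 1/3*h_Y + 1/6*h_Z + 5/12*h_W

Substituting h_X = 0 and rearranging gives the linear system (I - Q) h = 1:
  [11/12, -1/2, -1/4] . (h_Y, h_Z, h_W) = 1
  [-5/12, 5/6, -1/12] . (h_Y, h_Z, h_W) = 1
  [-1/3, -1/6, 7/12] . (h_Y, h_Z, h_W) = 1

Solving yields:
  h_Y = 456/91
  h_Z = 30/7
  h_W = 528/91

Starting state is Y, so the expected hitting time is h_Y = 456/91.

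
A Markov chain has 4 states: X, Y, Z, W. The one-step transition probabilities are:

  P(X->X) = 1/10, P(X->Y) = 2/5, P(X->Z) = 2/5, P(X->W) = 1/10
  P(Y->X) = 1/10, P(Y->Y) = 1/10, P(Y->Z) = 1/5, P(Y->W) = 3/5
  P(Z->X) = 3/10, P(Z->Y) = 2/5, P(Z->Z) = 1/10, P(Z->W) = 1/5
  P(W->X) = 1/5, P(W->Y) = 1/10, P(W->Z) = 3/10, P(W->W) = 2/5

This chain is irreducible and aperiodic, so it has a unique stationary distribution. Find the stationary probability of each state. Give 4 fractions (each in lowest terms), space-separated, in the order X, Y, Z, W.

The stationary distribution satisfies pi = pi * P, i.e.:
  pi_X = 1/10*pi_X + 1/10*pi_Y + 3/10*pi_Z + 1/5*pi_W
  pi_Y = 2/5*pi_X + 1/10*pi_Y + 2/5*pi_Z + 1/10*pi_W
  pi_Z = 2/5*pi_X + 1/5*pi_Y + 1/10*pi_Z + 3/10*pi_W
  pi_W = 1/10*pi_X + 3/5*pi_Y + 1/5*pi_Z + 2/5*pi_W
with normalization: pi_X + pi_Y + pi_Z + pi_W = 1.

Using the first 3 balance equations plus normalization, the linear system A*pi = b is:
  [-9/10, 1/10, 3/10, 1/5] . pi = 0
  [2/5, -9/10, 2/5, 1/10] . pi = 0
  [2/5, 1/5, -9/10, 3/10] . pi = 0
  [1, 1, 1, 1] . pi = 1

Solving yields:
  pi_X = 254/1385
  pi_Y = 317/1385
  pi_Z = 341/1385
  pi_W = 473/1385

Verification (pi * P):
  254/1385*1/10 + 317/1385*1/10 + 341/1385*3/10 + 473/1385*1/5 = 254/1385 = pi_X  (ok)
  254/1385*2/5 + 317/1385*1/10 + 341/1385*2/5 + 473/1385*1/10 = 317/1385 = pi_Y  (ok)
  254/1385*2/5 + 317/1385*1/5 + 341/1385*1/10 + 473/1385*3/10 = 341/1385 = pi_Z  (ok)
  254/1385*1/10 + 317/1385*3/5 + 341/1385*1/5 + 473/1385*2/5 = 473/1385 = pi_W  (ok)

Answer: 254/1385 317/1385 341/1385 473/1385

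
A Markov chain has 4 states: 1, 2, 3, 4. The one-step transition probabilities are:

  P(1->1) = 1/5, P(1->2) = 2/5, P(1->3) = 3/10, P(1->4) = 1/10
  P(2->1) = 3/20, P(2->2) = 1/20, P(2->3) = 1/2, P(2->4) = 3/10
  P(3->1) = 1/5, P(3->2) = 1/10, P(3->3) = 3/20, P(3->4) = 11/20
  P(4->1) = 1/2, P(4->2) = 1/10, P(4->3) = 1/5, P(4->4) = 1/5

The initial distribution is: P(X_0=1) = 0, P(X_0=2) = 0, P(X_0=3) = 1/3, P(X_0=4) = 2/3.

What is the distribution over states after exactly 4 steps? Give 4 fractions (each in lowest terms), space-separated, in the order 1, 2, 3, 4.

Answer: 11053/40000 13523/80000 25421/96000 139121/480000

Derivation:
Propagating the distribution step by step (d_{t+1} = d_t * P):
d_0 = (1=0, 2=0, 3=1/3, 4=2/3)
  d_1[1] = 0*1/5 + 0*3/20 + 1/3*1/5 + 2/3*1/2 = 2/5
  d_1[2] = 0*2/5 + 0*1/20 + 1/3*1/10 + 2/3*1/10 = 1/10
  d_1[3] = 0*3/10 + 0*1/2 + 1/3*3/20 + 2/3*1/5 = 11/60
  d_1[4] = 0*1/10 + 0*3/10 + 1/3*11/20 + 2/3*1/5 = 19/60
d_1 = (1=2/5, 2=1/10, 3=11/60, 4=19/60)
  d_2[1] = 2/5*1/5 + 1/10*3/20 + 11/60*1/5 + 19/60*1/2 = 29/100
  d_2[2] = 2/5*2/5 + 1/10*1/20 + 11/60*1/10 + 19/60*1/10 = 43/200
  d_2[3] = 2/5*3/10 + 1/10*1/2 + 11/60*3/20 + 19/60*1/5 = 313/1200
  d_2[4] = 2/5*1/10 + 1/10*3/10 + 11/60*11/20 + 19/60*1/5 = 281/1200
d_2 = (1=29/100, 2=43/200, 3=313/1200, 4=281/1200)
  d_3[1] = 29/100*1/5 + 43/200*3/20 + 313/1200*1/5 + 281/1200*1/2 = 519/2000
  d_3[2] = 29/100*2/5 + 43/200*1/20 + 313/1200*1/10 + 281/1200*1/10 = 141/800
  d_3[3] = 29/100*3/10 + 43/200*1/2 + 313/1200*3/20 + 281/1200*1/5 = 6731/24000
  d_3[4] = 29/100*1/10 + 43/200*3/10 + 313/1200*11/20 + 281/1200*1/5 = 6811/24000
d_3 = (1=519/2000, 2=141/800, 3=6731/24000, 4=6811/24000)
  d_4[1] = 519/2000*1/5 + 141/800*3/20 + 6731/24000*1/5 + 6811/24000*1/2 = 11053/40000
  d_4[2] = 519/2000*2/5 + 141/800*1/20 + 6731/24000*1/10 + 6811/24000*1/10 = 13523/80000
  d_4[3] = 519/2000*3/10 + 141/800*1/2 + 6731/24000*3/20 + 6811/24000*1/5 = 25421/96000
  d_4[4] = 519/2000*1/10 + 141/800*3/10 + 6731/24000*11/20 + 6811/24000*1/5 = 139121/480000
d_4 = (1=11053/40000, 2=13523/80000, 3=25421/96000, 4=139121/480000)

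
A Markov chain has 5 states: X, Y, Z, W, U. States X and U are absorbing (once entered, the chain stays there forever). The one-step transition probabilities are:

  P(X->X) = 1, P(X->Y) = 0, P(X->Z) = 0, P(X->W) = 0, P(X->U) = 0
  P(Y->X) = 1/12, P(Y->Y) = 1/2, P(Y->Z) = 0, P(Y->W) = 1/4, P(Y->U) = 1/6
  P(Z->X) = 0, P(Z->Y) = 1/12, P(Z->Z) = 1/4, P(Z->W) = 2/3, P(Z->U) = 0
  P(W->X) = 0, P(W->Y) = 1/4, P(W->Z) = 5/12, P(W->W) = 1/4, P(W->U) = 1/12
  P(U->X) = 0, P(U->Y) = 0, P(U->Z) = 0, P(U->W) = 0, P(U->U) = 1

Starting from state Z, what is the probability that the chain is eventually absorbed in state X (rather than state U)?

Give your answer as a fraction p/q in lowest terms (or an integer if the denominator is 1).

Let a_i = P(absorbed in X | start in state i).
Boundary conditions: a_X = 1, a_U = 0.
For each transient state i, a_i = sum_j P(i->j) * a_j:
  a_Y = 1/12*a_X + 1/2*a_Y + 0*a_Z + 1/4*a_W + 1/6*a_U
  a_Z = 0*a_X + 1/12*a_Y + 1/4*a_Z + 2/3*a_W + 0*a_U
  a_W = 0*a_X + 1/4*a_Y + 5/12*a_Z + 1/4*a_W + 1/12*a_U

Substituting a_X = 1 and a_U = 0, rearrange to (I - Q) a = r where r[i] = P(i -> X):
  [1/2, 0, -1/4] . (a_Y, a_Z, a_W) = 1/12
  [-1/12, 3/4, -2/3] . (a_Y, a_Z, a_W) = 0
  [-1/4, -5/12, 3/4] . (a_Y, a_Z, a_W) = 0

Solving yields:
  a_Y = 41/150
  a_Z = 11/50
  a_W = 16/75

Starting state is Z, so the absorption probability is a_Z = 11/50.

Answer: 11/50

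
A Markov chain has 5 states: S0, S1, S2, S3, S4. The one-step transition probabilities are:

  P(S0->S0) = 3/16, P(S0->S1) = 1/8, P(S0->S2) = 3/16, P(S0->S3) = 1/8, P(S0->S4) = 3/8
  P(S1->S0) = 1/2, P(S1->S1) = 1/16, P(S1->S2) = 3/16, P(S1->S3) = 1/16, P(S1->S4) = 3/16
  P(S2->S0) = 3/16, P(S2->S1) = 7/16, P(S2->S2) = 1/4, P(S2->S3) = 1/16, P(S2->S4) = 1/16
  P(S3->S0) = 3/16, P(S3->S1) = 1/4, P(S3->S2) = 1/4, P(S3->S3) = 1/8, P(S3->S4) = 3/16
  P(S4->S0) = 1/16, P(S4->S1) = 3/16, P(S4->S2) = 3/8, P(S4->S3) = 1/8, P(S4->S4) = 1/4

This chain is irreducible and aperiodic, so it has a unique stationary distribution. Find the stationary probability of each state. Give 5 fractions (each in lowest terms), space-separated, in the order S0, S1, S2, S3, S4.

The stationary distribution satisfies pi = pi * P, i.e.:
  pi_S0 = 3/16*pi_S0 + 1/2*pi_S1 + 3/16*pi_S2 + 3/16*pi_S3 + 1/16*pi_S4
  pi_S1 = 1/8*pi_S0 + 1/16*pi_S1 + 7/16*pi_S2 + 1/4*pi_S3 + 3/16*pi_S4
  pi_S2 = 3/16*pi_S0 + 3/16*pi_S1 + 1/4*pi_S2 + 1/4*pi_S3 + 3/8*pi_S4
  pi_S3 = 1/8*pi_S0 + 1/16*pi_S1 + 1/16*pi_S2 + 1/8*pi_S3 + 1/8*pi_S4
  pi_S4 = 3/8*pi_S0 + 3/16*pi_S1 + 1/16*pi_S2 + 3/16*pi_S3 + 1/4*pi_S4
with normalization: pi_S0 + pi_S1 + pi_S2 + pi_S3 + pi_S4 = 1.

Using the first 4 balance equations plus normalization, the linear system A*pi = b is:
  [-13/16, 1/2, 3/16, 3/16, 1/16] . pi = 0
  [1/8, -15/16, 7/16, 1/4, 3/16] . pi = 0
  [3/16, 3/16, -3/4, 1/4, 3/8] . pi = 0
  [1/8, 1/16, 1/16, -7/8, 1/8] . pi = 0
  [1, 1, 1, 1, 1] . pi = 1

Solving yields:
  pi_S0 = 18165/79663
  pi_S1 = 17099/79663
  pi_S2 = 19827/79663
  pi_S3 = 7650/79663
  pi_S4 = 16922/79663

Verification (pi * P):
  18165/79663*3/16 + 17099/79663*1/2 + 19827/79663*3/16 + 7650/79663*3/16 + 16922/79663*1/16 = 18165/79663 = pi_S0  (ok)
  18165/79663*1/8 + 17099/79663*1/16 + 19827/79663*7/16 + 7650/79663*1/4 + 16922/79663*3/16 = 17099/79663 = pi_S1  (ok)
  18165/79663*3/16 + 17099/79663*3/16 + 19827/79663*1/4 + 7650/79663*1/4 + 16922/79663*3/8 = 19827/79663 = pi_S2  (ok)
  18165/79663*1/8 + 17099/79663*1/16 + 19827/79663*1/16 + 7650/79663*1/8 + 16922/79663*1/8 = 7650/79663 = pi_S3  (ok)
  18165/79663*3/8 + 17099/79663*3/16 + 19827/79663*1/16 + 7650/79663*3/16 + 16922/79663*1/4 = 16922/79663 = pi_S4  (ok)

Answer: 18165/79663 17099/79663 19827/79663 7650/79663 16922/79663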